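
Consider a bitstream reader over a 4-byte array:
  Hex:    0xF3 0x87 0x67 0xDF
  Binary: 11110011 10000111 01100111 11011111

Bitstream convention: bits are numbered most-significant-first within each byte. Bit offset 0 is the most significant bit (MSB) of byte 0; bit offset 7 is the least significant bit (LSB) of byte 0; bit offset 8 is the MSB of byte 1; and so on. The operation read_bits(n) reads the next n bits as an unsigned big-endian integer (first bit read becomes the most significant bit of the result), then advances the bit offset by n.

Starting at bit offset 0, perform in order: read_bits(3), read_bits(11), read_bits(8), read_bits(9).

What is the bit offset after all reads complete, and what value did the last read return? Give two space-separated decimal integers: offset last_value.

Read 1: bits[0:3] width=3 -> value=7 (bin 111); offset now 3 = byte 0 bit 3; 29 bits remain
Read 2: bits[3:14] width=11 -> value=1249 (bin 10011100001); offset now 14 = byte 1 bit 6; 18 bits remain
Read 3: bits[14:22] width=8 -> value=217 (bin 11011001); offset now 22 = byte 2 bit 6; 10 bits remain
Read 4: bits[22:31] width=9 -> value=495 (bin 111101111); offset now 31 = byte 3 bit 7; 1 bits remain

Answer: 31 495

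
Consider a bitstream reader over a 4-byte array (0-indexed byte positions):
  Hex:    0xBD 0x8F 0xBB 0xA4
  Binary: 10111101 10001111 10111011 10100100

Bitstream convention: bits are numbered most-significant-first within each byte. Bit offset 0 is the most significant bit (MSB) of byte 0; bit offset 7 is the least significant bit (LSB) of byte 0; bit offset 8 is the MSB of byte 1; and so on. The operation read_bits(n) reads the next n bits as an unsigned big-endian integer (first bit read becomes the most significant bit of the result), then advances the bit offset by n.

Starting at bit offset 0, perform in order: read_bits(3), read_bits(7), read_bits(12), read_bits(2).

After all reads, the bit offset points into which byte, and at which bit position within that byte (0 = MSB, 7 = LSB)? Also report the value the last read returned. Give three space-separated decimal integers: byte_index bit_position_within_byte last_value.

Read 1: bits[0:3] width=3 -> value=5 (bin 101); offset now 3 = byte 0 bit 3; 29 bits remain
Read 2: bits[3:10] width=7 -> value=118 (bin 1110110); offset now 10 = byte 1 bit 2; 22 bits remain
Read 3: bits[10:22] width=12 -> value=1006 (bin 001111101110); offset now 22 = byte 2 bit 6; 10 bits remain
Read 4: bits[22:24] width=2 -> value=3 (bin 11); offset now 24 = byte 3 bit 0; 8 bits remain

Answer: 3 0 3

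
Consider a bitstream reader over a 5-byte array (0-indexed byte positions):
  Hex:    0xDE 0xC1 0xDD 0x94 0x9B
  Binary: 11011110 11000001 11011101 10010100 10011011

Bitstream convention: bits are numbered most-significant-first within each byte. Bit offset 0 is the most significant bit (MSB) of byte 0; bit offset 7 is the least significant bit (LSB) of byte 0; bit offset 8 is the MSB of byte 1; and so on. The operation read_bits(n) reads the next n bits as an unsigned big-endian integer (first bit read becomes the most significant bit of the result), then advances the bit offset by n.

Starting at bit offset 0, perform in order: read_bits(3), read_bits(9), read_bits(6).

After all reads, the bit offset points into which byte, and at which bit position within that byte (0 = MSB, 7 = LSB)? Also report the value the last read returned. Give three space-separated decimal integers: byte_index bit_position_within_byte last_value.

Read 1: bits[0:3] width=3 -> value=6 (bin 110); offset now 3 = byte 0 bit 3; 37 bits remain
Read 2: bits[3:12] width=9 -> value=492 (bin 111101100); offset now 12 = byte 1 bit 4; 28 bits remain
Read 3: bits[12:18] width=6 -> value=7 (bin 000111); offset now 18 = byte 2 bit 2; 22 bits remain

Answer: 2 2 7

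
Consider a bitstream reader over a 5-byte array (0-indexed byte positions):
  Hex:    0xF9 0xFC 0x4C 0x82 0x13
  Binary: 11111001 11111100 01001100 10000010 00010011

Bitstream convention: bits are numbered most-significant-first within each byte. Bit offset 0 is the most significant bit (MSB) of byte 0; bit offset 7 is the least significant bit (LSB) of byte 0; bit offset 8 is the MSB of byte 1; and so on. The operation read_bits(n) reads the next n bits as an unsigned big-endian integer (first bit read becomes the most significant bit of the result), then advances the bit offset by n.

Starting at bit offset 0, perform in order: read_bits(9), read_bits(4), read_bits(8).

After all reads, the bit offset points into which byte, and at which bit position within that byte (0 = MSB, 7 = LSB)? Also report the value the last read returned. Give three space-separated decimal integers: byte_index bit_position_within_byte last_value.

Read 1: bits[0:9] width=9 -> value=499 (bin 111110011); offset now 9 = byte 1 bit 1; 31 bits remain
Read 2: bits[9:13] width=4 -> value=15 (bin 1111); offset now 13 = byte 1 bit 5; 27 bits remain
Read 3: bits[13:21] width=8 -> value=137 (bin 10001001); offset now 21 = byte 2 bit 5; 19 bits remain

Answer: 2 5 137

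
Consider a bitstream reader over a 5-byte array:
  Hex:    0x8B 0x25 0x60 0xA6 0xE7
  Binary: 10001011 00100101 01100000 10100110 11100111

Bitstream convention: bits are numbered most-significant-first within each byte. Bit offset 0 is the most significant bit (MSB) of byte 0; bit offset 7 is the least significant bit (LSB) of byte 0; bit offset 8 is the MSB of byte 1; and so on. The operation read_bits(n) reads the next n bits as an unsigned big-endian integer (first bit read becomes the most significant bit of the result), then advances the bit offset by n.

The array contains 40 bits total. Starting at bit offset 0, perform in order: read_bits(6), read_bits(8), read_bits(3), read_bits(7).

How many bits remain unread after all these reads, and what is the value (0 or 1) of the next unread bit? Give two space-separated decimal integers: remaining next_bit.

Answer: 16 1

Derivation:
Read 1: bits[0:6] width=6 -> value=34 (bin 100010); offset now 6 = byte 0 bit 6; 34 bits remain
Read 2: bits[6:14] width=8 -> value=201 (bin 11001001); offset now 14 = byte 1 bit 6; 26 bits remain
Read 3: bits[14:17] width=3 -> value=2 (bin 010); offset now 17 = byte 2 bit 1; 23 bits remain
Read 4: bits[17:24] width=7 -> value=96 (bin 1100000); offset now 24 = byte 3 bit 0; 16 bits remain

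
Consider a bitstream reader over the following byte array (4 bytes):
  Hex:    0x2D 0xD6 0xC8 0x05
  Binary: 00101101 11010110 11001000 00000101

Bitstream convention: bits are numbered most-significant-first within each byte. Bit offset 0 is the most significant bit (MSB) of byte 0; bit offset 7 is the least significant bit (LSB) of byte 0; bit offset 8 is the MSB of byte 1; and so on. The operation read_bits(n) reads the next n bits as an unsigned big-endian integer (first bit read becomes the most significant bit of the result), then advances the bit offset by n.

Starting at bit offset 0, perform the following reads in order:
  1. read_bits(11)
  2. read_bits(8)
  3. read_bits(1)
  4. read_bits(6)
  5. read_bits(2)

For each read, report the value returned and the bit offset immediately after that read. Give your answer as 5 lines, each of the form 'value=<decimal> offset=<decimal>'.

Read 1: bits[0:11] width=11 -> value=366 (bin 00101101110); offset now 11 = byte 1 bit 3; 21 bits remain
Read 2: bits[11:19] width=8 -> value=182 (bin 10110110); offset now 19 = byte 2 bit 3; 13 bits remain
Read 3: bits[19:20] width=1 -> value=0 (bin 0); offset now 20 = byte 2 bit 4; 12 bits remain
Read 4: bits[20:26] width=6 -> value=32 (bin 100000); offset now 26 = byte 3 bit 2; 6 bits remain
Read 5: bits[26:28] width=2 -> value=0 (bin 00); offset now 28 = byte 3 bit 4; 4 bits remain

Answer: value=366 offset=11
value=182 offset=19
value=0 offset=20
value=32 offset=26
value=0 offset=28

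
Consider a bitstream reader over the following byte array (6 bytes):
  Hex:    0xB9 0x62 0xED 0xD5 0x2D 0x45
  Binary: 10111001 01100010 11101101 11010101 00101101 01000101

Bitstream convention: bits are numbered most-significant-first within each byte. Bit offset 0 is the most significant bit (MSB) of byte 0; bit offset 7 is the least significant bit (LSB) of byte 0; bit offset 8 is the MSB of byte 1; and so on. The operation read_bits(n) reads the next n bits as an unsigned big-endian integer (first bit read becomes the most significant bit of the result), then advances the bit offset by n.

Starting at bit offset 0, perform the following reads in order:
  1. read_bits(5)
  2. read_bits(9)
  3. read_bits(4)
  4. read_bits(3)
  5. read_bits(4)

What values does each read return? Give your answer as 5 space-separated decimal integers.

Answer: 23 88 11 5 11

Derivation:
Read 1: bits[0:5] width=5 -> value=23 (bin 10111); offset now 5 = byte 0 bit 5; 43 bits remain
Read 2: bits[5:14] width=9 -> value=88 (bin 001011000); offset now 14 = byte 1 bit 6; 34 bits remain
Read 3: bits[14:18] width=4 -> value=11 (bin 1011); offset now 18 = byte 2 bit 2; 30 bits remain
Read 4: bits[18:21] width=3 -> value=5 (bin 101); offset now 21 = byte 2 bit 5; 27 bits remain
Read 5: bits[21:25] width=4 -> value=11 (bin 1011); offset now 25 = byte 3 bit 1; 23 bits remain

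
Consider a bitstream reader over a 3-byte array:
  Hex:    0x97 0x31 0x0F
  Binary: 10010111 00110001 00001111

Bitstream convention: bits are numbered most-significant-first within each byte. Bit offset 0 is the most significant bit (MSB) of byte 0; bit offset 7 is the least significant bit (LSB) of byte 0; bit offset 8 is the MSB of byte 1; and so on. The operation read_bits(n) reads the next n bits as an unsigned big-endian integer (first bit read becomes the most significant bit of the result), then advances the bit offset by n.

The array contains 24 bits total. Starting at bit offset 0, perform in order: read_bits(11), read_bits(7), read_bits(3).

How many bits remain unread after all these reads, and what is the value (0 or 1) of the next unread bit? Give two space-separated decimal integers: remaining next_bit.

Answer: 3 1

Derivation:
Read 1: bits[0:11] width=11 -> value=1209 (bin 10010111001); offset now 11 = byte 1 bit 3; 13 bits remain
Read 2: bits[11:18] width=7 -> value=68 (bin 1000100); offset now 18 = byte 2 bit 2; 6 bits remain
Read 3: bits[18:21] width=3 -> value=1 (bin 001); offset now 21 = byte 2 bit 5; 3 bits remain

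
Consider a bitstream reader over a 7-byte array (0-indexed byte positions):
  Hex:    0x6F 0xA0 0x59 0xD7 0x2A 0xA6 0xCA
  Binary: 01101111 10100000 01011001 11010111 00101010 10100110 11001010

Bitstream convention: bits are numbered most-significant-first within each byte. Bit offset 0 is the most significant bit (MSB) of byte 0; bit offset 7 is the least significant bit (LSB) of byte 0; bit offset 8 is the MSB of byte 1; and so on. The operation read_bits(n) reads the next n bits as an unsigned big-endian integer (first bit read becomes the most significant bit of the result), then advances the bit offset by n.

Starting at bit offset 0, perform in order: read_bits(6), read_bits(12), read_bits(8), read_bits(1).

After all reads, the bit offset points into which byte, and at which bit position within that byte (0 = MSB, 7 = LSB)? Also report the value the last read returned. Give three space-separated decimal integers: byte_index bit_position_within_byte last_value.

Read 1: bits[0:6] width=6 -> value=27 (bin 011011); offset now 6 = byte 0 bit 6; 50 bits remain
Read 2: bits[6:18] width=12 -> value=3713 (bin 111010000001); offset now 18 = byte 2 bit 2; 38 bits remain
Read 3: bits[18:26] width=8 -> value=103 (bin 01100111); offset now 26 = byte 3 bit 2; 30 bits remain
Read 4: bits[26:27] width=1 -> value=0 (bin 0); offset now 27 = byte 3 bit 3; 29 bits remain

Answer: 3 3 0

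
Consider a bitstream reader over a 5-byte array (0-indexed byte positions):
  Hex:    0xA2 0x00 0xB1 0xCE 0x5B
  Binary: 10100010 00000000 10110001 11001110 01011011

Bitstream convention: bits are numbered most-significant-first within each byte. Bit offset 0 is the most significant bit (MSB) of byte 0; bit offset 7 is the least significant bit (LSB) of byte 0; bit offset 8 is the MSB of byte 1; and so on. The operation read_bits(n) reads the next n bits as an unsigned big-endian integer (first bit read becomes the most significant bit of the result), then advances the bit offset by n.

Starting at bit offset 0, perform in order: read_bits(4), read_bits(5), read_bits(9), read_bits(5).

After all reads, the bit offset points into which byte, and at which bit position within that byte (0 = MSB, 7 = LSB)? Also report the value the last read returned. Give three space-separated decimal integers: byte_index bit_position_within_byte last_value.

Answer: 2 7 24

Derivation:
Read 1: bits[0:4] width=4 -> value=10 (bin 1010); offset now 4 = byte 0 bit 4; 36 bits remain
Read 2: bits[4:9] width=5 -> value=4 (bin 00100); offset now 9 = byte 1 bit 1; 31 bits remain
Read 3: bits[9:18] width=9 -> value=2 (bin 000000010); offset now 18 = byte 2 bit 2; 22 bits remain
Read 4: bits[18:23] width=5 -> value=24 (bin 11000); offset now 23 = byte 2 bit 7; 17 bits remain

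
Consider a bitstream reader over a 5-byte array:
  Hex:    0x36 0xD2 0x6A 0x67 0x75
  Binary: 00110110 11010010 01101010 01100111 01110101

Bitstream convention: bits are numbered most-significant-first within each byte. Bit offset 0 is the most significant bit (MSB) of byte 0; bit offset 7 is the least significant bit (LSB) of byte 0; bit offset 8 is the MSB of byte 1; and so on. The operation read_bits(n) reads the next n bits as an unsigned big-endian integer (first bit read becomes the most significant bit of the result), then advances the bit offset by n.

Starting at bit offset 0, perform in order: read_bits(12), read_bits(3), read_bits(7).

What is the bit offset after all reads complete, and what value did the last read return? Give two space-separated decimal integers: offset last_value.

Answer: 22 26

Derivation:
Read 1: bits[0:12] width=12 -> value=877 (bin 001101101101); offset now 12 = byte 1 bit 4; 28 bits remain
Read 2: bits[12:15] width=3 -> value=1 (bin 001); offset now 15 = byte 1 bit 7; 25 bits remain
Read 3: bits[15:22] width=7 -> value=26 (bin 0011010); offset now 22 = byte 2 bit 6; 18 bits remain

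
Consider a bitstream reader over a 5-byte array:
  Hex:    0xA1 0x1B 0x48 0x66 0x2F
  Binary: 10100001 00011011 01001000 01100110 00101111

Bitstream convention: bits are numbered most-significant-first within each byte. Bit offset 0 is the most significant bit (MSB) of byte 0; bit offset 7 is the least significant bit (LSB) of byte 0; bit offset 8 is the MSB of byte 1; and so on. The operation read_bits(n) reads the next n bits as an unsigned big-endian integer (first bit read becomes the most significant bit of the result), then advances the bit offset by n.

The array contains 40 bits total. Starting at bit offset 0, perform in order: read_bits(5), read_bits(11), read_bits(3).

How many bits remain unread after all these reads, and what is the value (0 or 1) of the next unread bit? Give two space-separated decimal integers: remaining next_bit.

Answer: 21 0

Derivation:
Read 1: bits[0:5] width=5 -> value=20 (bin 10100); offset now 5 = byte 0 bit 5; 35 bits remain
Read 2: bits[5:16] width=11 -> value=283 (bin 00100011011); offset now 16 = byte 2 bit 0; 24 bits remain
Read 3: bits[16:19] width=3 -> value=2 (bin 010); offset now 19 = byte 2 bit 3; 21 bits remain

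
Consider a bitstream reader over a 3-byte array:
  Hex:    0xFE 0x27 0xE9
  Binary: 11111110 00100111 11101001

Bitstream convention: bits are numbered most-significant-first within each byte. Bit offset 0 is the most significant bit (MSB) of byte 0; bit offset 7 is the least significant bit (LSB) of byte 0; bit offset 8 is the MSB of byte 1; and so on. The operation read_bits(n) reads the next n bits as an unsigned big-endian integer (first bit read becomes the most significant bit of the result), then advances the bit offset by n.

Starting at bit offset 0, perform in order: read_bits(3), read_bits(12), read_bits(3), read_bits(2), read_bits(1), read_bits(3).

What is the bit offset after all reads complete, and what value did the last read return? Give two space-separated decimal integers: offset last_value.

Read 1: bits[0:3] width=3 -> value=7 (bin 111); offset now 3 = byte 0 bit 3; 21 bits remain
Read 2: bits[3:15] width=12 -> value=3859 (bin 111100010011); offset now 15 = byte 1 bit 7; 9 bits remain
Read 3: bits[15:18] width=3 -> value=7 (bin 111); offset now 18 = byte 2 bit 2; 6 bits remain
Read 4: bits[18:20] width=2 -> value=2 (bin 10); offset now 20 = byte 2 bit 4; 4 bits remain
Read 5: bits[20:21] width=1 -> value=1 (bin 1); offset now 21 = byte 2 bit 5; 3 bits remain
Read 6: bits[21:24] width=3 -> value=1 (bin 001); offset now 24 = byte 3 bit 0; 0 bits remain

Answer: 24 1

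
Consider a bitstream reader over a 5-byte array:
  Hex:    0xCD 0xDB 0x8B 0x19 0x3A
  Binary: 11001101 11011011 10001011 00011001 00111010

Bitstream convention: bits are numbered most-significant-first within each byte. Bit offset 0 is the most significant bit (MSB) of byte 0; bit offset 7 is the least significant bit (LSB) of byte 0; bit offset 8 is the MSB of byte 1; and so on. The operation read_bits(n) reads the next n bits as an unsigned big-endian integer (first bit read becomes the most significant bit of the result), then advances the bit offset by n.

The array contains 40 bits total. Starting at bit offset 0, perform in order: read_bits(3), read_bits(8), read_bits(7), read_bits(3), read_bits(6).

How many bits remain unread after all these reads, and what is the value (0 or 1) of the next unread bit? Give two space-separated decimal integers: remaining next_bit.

Answer: 13 1

Derivation:
Read 1: bits[0:3] width=3 -> value=6 (bin 110); offset now 3 = byte 0 bit 3; 37 bits remain
Read 2: bits[3:11] width=8 -> value=110 (bin 01101110); offset now 11 = byte 1 bit 3; 29 bits remain
Read 3: bits[11:18] width=7 -> value=110 (bin 1101110); offset now 18 = byte 2 bit 2; 22 bits remain
Read 4: bits[18:21] width=3 -> value=1 (bin 001); offset now 21 = byte 2 bit 5; 19 bits remain
Read 5: bits[21:27] width=6 -> value=24 (bin 011000); offset now 27 = byte 3 bit 3; 13 bits remain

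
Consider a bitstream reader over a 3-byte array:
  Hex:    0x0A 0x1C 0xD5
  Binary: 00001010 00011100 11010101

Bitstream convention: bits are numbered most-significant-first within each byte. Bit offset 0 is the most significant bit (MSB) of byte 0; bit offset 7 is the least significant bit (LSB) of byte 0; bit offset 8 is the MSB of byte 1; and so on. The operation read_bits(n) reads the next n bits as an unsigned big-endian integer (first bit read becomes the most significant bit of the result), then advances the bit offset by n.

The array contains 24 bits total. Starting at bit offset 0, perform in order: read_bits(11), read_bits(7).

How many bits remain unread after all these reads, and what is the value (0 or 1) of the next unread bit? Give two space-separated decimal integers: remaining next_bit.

Read 1: bits[0:11] width=11 -> value=80 (bin 00001010000); offset now 11 = byte 1 bit 3; 13 bits remain
Read 2: bits[11:18] width=7 -> value=115 (bin 1110011); offset now 18 = byte 2 bit 2; 6 bits remain

Answer: 6 0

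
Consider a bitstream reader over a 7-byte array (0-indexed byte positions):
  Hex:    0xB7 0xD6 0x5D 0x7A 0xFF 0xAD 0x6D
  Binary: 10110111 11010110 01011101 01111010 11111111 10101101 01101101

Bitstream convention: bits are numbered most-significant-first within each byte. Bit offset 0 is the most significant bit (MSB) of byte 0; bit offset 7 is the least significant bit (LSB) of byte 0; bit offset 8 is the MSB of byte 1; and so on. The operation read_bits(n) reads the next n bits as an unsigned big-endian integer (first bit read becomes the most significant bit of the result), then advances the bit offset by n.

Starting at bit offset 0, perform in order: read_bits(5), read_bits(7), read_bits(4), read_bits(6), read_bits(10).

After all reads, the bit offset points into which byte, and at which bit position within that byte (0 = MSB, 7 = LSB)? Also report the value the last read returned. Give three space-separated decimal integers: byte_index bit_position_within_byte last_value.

Read 1: bits[0:5] width=5 -> value=22 (bin 10110); offset now 5 = byte 0 bit 5; 51 bits remain
Read 2: bits[5:12] width=7 -> value=125 (bin 1111101); offset now 12 = byte 1 bit 4; 44 bits remain
Read 3: bits[12:16] width=4 -> value=6 (bin 0110); offset now 16 = byte 2 bit 0; 40 bits remain
Read 4: bits[16:22] width=6 -> value=23 (bin 010111); offset now 22 = byte 2 bit 6; 34 bits remain
Read 5: bits[22:32] width=10 -> value=378 (bin 0101111010); offset now 32 = byte 4 bit 0; 24 bits remain

Answer: 4 0 378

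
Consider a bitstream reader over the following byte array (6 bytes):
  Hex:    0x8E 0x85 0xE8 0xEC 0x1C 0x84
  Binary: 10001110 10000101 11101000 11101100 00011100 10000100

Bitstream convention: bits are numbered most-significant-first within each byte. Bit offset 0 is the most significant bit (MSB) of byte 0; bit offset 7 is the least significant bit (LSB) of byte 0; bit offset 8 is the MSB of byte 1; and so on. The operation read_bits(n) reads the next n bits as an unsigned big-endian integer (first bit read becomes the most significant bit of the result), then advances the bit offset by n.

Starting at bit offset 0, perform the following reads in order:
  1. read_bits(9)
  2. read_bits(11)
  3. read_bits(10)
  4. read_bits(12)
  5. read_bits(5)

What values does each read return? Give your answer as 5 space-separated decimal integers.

Answer: 285 94 571 114 2

Derivation:
Read 1: bits[0:9] width=9 -> value=285 (bin 100011101); offset now 9 = byte 1 bit 1; 39 bits remain
Read 2: bits[9:20] width=11 -> value=94 (bin 00001011110); offset now 20 = byte 2 bit 4; 28 bits remain
Read 3: bits[20:30] width=10 -> value=571 (bin 1000111011); offset now 30 = byte 3 bit 6; 18 bits remain
Read 4: bits[30:42] width=12 -> value=114 (bin 000001110010); offset now 42 = byte 5 bit 2; 6 bits remain
Read 5: bits[42:47] width=5 -> value=2 (bin 00010); offset now 47 = byte 5 bit 7; 1 bits remain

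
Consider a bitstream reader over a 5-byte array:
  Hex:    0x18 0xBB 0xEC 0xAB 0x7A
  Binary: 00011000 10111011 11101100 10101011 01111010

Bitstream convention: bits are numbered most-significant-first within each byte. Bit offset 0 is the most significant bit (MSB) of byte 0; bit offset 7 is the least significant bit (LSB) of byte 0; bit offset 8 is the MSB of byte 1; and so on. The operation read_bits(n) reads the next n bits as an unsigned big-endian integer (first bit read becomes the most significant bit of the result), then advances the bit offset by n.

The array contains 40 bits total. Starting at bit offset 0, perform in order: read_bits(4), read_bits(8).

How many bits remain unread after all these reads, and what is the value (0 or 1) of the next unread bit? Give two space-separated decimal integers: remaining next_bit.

Read 1: bits[0:4] width=4 -> value=1 (bin 0001); offset now 4 = byte 0 bit 4; 36 bits remain
Read 2: bits[4:12] width=8 -> value=139 (bin 10001011); offset now 12 = byte 1 bit 4; 28 bits remain

Answer: 28 1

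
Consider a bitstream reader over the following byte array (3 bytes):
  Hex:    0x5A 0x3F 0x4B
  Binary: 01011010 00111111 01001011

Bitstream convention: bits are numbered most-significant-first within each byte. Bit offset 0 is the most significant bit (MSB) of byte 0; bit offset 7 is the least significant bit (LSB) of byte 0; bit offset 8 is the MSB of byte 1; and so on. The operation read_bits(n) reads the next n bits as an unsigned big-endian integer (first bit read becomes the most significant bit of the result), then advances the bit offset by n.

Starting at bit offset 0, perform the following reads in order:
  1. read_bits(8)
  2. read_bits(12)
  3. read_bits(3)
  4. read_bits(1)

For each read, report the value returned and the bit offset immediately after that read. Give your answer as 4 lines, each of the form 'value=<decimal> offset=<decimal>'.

Answer: value=90 offset=8
value=1012 offset=20
value=5 offset=23
value=1 offset=24

Derivation:
Read 1: bits[0:8] width=8 -> value=90 (bin 01011010); offset now 8 = byte 1 bit 0; 16 bits remain
Read 2: bits[8:20] width=12 -> value=1012 (bin 001111110100); offset now 20 = byte 2 bit 4; 4 bits remain
Read 3: bits[20:23] width=3 -> value=5 (bin 101); offset now 23 = byte 2 bit 7; 1 bits remain
Read 4: bits[23:24] width=1 -> value=1 (bin 1); offset now 24 = byte 3 bit 0; 0 bits remain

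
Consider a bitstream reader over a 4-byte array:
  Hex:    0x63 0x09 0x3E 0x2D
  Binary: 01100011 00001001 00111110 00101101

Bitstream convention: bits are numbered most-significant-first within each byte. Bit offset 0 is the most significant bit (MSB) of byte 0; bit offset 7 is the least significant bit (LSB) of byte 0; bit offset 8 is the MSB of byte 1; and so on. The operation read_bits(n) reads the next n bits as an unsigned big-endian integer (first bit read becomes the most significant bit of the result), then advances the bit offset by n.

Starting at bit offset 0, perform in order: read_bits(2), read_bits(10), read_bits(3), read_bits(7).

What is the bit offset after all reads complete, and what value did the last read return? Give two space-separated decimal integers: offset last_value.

Read 1: bits[0:2] width=2 -> value=1 (bin 01); offset now 2 = byte 0 bit 2; 30 bits remain
Read 2: bits[2:12] width=10 -> value=560 (bin 1000110000); offset now 12 = byte 1 bit 4; 20 bits remain
Read 3: bits[12:15] width=3 -> value=4 (bin 100); offset now 15 = byte 1 bit 7; 17 bits remain
Read 4: bits[15:22] width=7 -> value=79 (bin 1001111); offset now 22 = byte 2 bit 6; 10 bits remain

Answer: 22 79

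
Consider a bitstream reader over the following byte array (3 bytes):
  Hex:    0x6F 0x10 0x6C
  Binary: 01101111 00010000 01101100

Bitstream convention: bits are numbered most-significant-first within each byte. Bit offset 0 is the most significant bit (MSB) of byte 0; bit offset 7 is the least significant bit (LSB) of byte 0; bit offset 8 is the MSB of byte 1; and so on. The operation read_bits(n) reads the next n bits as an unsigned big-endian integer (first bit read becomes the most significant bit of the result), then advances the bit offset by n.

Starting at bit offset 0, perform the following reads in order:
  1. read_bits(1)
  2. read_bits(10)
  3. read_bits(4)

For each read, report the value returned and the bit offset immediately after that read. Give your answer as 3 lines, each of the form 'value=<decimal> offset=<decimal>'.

Answer: value=0 offset=1
value=888 offset=11
value=8 offset=15

Derivation:
Read 1: bits[0:1] width=1 -> value=0 (bin 0); offset now 1 = byte 0 bit 1; 23 bits remain
Read 2: bits[1:11] width=10 -> value=888 (bin 1101111000); offset now 11 = byte 1 bit 3; 13 bits remain
Read 3: bits[11:15] width=4 -> value=8 (bin 1000); offset now 15 = byte 1 bit 7; 9 bits remain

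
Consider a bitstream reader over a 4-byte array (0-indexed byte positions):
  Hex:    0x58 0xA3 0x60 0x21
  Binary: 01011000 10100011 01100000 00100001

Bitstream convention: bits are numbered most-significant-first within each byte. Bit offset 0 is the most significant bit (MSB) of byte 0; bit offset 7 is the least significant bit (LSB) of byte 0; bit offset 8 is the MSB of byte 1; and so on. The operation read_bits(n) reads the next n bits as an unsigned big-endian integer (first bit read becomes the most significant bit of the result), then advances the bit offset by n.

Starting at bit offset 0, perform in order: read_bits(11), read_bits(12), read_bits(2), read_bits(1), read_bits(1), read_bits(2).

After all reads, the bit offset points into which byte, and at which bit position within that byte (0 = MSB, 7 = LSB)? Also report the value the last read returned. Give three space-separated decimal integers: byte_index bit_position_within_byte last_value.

Answer: 3 5 0

Derivation:
Read 1: bits[0:11] width=11 -> value=709 (bin 01011000101); offset now 11 = byte 1 bit 3; 21 bits remain
Read 2: bits[11:23] width=12 -> value=432 (bin 000110110000); offset now 23 = byte 2 bit 7; 9 bits remain
Read 3: bits[23:25] width=2 -> value=0 (bin 00); offset now 25 = byte 3 bit 1; 7 bits remain
Read 4: bits[25:26] width=1 -> value=0 (bin 0); offset now 26 = byte 3 bit 2; 6 bits remain
Read 5: bits[26:27] width=1 -> value=1 (bin 1); offset now 27 = byte 3 bit 3; 5 bits remain
Read 6: bits[27:29] width=2 -> value=0 (bin 00); offset now 29 = byte 3 bit 5; 3 bits remain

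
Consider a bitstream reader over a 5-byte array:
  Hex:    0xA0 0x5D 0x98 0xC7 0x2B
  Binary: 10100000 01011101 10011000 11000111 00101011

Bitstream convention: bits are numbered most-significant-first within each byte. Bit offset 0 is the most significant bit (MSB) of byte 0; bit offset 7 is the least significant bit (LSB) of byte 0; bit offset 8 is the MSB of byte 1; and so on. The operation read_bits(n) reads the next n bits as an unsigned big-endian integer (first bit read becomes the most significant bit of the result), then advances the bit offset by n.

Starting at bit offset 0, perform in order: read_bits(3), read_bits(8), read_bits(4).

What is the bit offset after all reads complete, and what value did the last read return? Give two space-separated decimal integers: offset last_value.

Read 1: bits[0:3] width=3 -> value=5 (bin 101); offset now 3 = byte 0 bit 3; 37 bits remain
Read 2: bits[3:11] width=8 -> value=2 (bin 00000010); offset now 11 = byte 1 bit 3; 29 bits remain
Read 3: bits[11:15] width=4 -> value=14 (bin 1110); offset now 15 = byte 1 bit 7; 25 bits remain

Answer: 15 14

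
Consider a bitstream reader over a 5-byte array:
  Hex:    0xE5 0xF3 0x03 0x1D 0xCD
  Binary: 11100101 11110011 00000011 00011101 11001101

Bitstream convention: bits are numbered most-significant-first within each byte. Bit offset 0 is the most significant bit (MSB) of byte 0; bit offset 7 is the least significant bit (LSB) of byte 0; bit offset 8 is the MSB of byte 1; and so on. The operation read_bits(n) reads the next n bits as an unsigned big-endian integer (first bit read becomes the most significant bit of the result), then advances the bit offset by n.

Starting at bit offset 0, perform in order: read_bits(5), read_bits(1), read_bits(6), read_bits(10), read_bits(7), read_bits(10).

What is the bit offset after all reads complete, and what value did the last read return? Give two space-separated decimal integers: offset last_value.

Answer: 39 742

Derivation:
Read 1: bits[0:5] width=5 -> value=28 (bin 11100); offset now 5 = byte 0 bit 5; 35 bits remain
Read 2: bits[5:6] width=1 -> value=1 (bin 1); offset now 6 = byte 0 bit 6; 34 bits remain
Read 3: bits[6:12] width=6 -> value=31 (bin 011111); offset now 12 = byte 1 bit 4; 28 bits remain
Read 4: bits[12:22] width=10 -> value=192 (bin 0011000000); offset now 22 = byte 2 bit 6; 18 bits remain
Read 5: bits[22:29] width=7 -> value=99 (bin 1100011); offset now 29 = byte 3 bit 5; 11 bits remain
Read 6: bits[29:39] width=10 -> value=742 (bin 1011100110); offset now 39 = byte 4 bit 7; 1 bits remain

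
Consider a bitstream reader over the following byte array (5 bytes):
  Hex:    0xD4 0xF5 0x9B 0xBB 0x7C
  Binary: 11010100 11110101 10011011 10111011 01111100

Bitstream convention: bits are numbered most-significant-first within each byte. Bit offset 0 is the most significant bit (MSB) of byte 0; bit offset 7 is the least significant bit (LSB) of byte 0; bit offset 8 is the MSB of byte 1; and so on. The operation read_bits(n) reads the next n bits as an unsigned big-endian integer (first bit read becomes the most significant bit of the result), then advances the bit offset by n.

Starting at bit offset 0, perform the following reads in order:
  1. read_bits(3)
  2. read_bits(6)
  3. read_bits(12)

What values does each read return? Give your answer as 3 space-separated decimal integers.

Read 1: bits[0:3] width=3 -> value=6 (bin 110); offset now 3 = byte 0 bit 3; 37 bits remain
Read 2: bits[3:9] width=6 -> value=41 (bin 101001); offset now 9 = byte 1 bit 1; 31 bits remain
Read 3: bits[9:21] width=12 -> value=3763 (bin 111010110011); offset now 21 = byte 2 bit 5; 19 bits remain

Answer: 6 41 3763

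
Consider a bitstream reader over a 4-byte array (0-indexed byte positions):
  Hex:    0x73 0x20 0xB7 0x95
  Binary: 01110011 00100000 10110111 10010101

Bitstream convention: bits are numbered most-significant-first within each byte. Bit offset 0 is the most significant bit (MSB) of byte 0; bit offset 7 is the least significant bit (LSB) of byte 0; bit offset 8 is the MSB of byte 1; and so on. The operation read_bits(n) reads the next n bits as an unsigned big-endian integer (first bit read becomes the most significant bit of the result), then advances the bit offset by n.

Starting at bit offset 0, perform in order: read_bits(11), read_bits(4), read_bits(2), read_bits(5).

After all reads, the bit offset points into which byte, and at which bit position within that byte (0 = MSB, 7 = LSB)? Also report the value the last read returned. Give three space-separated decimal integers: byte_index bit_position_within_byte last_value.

Read 1: bits[0:11] width=11 -> value=921 (bin 01110011001); offset now 11 = byte 1 bit 3; 21 bits remain
Read 2: bits[11:15] width=4 -> value=0 (bin 0000); offset now 15 = byte 1 bit 7; 17 bits remain
Read 3: bits[15:17] width=2 -> value=1 (bin 01); offset now 17 = byte 2 bit 1; 15 bits remain
Read 4: bits[17:22] width=5 -> value=13 (bin 01101); offset now 22 = byte 2 bit 6; 10 bits remain

Answer: 2 6 13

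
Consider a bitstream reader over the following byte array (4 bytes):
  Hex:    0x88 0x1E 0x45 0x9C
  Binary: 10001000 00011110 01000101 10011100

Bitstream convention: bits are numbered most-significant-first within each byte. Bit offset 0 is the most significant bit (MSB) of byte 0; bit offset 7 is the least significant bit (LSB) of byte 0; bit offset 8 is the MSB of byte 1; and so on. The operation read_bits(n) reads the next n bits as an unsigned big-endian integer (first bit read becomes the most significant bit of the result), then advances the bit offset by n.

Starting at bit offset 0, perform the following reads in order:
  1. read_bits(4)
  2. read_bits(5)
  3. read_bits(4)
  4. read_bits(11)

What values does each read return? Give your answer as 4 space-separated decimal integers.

Answer: 8 16 3 1605

Derivation:
Read 1: bits[0:4] width=4 -> value=8 (bin 1000); offset now 4 = byte 0 bit 4; 28 bits remain
Read 2: bits[4:9] width=5 -> value=16 (bin 10000); offset now 9 = byte 1 bit 1; 23 bits remain
Read 3: bits[9:13] width=4 -> value=3 (bin 0011); offset now 13 = byte 1 bit 5; 19 bits remain
Read 4: bits[13:24] width=11 -> value=1605 (bin 11001000101); offset now 24 = byte 3 bit 0; 8 bits remain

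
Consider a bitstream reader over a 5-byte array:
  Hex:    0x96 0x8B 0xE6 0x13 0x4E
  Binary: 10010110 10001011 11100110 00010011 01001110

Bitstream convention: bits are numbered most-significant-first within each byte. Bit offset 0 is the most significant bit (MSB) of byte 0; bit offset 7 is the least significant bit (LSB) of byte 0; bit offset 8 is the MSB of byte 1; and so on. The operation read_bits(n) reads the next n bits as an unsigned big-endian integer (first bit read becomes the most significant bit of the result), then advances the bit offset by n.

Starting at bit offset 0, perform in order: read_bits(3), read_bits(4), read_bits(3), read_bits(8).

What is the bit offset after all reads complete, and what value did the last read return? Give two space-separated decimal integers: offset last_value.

Read 1: bits[0:3] width=3 -> value=4 (bin 100); offset now 3 = byte 0 bit 3; 37 bits remain
Read 2: bits[3:7] width=4 -> value=11 (bin 1011); offset now 7 = byte 0 bit 7; 33 bits remain
Read 3: bits[7:10] width=3 -> value=2 (bin 010); offset now 10 = byte 1 bit 2; 30 bits remain
Read 4: bits[10:18] width=8 -> value=47 (bin 00101111); offset now 18 = byte 2 bit 2; 22 bits remain

Answer: 18 47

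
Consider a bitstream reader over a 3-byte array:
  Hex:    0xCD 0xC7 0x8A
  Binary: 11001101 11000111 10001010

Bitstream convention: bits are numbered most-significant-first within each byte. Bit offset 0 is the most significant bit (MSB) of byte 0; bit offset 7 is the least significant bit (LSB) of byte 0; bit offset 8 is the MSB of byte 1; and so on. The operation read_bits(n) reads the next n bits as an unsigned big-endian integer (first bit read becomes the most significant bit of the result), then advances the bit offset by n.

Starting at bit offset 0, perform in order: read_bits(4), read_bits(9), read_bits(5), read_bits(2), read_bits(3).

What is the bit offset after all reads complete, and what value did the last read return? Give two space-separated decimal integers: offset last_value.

Answer: 23 5

Derivation:
Read 1: bits[0:4] width=4 -> value=12 (bin 1100); offset now 4 = byte 0 bit 4; 20 bits remain
Read 2: bits[4:13] width=9 -> value=440 (bin 110111000); offset now 13 = byte 1 bit 5; 11 bits remain
Read 3: bits[13:18] width=5 -> value=30 (bin 11110); offset now 18 = byte 2 bit 2; 6 bits remain
Read 4: bits[18:20] width=2 -> value=0 (bin 00); offset now 20 = byte 2 bit 4; 4 bits remain
Read 5: bits[20:23] width=3 -> value=5 (bin 101); offset now 23 = byte 2 bit 7; 1 bits remain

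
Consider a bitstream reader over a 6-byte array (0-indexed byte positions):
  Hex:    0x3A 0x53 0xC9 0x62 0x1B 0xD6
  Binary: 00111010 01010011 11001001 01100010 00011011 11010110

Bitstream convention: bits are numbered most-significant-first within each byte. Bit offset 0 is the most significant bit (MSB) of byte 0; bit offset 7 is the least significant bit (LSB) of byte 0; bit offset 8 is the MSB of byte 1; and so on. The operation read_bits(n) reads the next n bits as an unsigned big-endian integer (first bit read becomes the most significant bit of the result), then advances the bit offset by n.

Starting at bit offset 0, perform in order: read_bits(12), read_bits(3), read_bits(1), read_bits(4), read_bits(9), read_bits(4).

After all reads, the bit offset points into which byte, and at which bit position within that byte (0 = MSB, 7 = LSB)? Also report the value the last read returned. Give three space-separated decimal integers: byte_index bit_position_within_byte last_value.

Read 1: bits[0:12] width=12 -> value=933 (bin 001110100101); offset now 12 = byte 1 bit 4; 36 bits remain
Read 2: bits[12:15] width=3 -> value=1 (bin 001); offset now 15 = byte 1 bit 7; 33 bits remain
Read 3: bits[15:16] width=1 -> value=1 (bin 1); offset now 16 = byte 2 bit 0; 32 bits remain
Read 4: bits[16:20] width=4 -> value=12 (bin 1100); offset now 20 = byte 2 bit 4; 28 bits remain
Read 5: bits[20:29] width=9 -> value=300 (bin 100101100); offset now 29 = byte 3 bit 5; 19 bits remain
Read 6: bits[29:33] width=4 -> value=4 (bin 0100); offset now 33 = byte 4 bit 1; 15 bits remain

Answer: 4 1 4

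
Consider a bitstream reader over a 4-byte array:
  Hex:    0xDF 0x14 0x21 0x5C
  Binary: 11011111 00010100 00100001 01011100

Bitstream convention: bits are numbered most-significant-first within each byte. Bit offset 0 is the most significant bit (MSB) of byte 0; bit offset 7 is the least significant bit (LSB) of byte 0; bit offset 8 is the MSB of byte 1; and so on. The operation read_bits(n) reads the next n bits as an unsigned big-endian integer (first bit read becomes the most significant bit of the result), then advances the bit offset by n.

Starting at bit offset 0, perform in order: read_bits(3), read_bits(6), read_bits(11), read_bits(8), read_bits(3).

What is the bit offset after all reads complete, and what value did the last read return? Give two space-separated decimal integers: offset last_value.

Read 1: bits[0:3] width=3 -> value=6 (bin 110); offset now 3 = byte 0 bit 3; 29 bits remain
Read 2: bits[3:9] width=6 -> value=62 (bin 111110); offset now 9 = byte 1 bit 1; 23 bits remain
Read 3: bits[9:20] width=11 -> value=322 (bin 00101000010); offset now 20 = byte 2 bit 4; 12 bits remain
Read 4: bits[20:28] width=8 -> value=21 (bin 00010101); offset now 28 = byte 3 bit 4; 4 bits remain
Read 5: bits[28:31] width=3 -> value=6 (bin 110); offset now 31 = byte 3 bit 7; 1 bits remain

Answer: 31 6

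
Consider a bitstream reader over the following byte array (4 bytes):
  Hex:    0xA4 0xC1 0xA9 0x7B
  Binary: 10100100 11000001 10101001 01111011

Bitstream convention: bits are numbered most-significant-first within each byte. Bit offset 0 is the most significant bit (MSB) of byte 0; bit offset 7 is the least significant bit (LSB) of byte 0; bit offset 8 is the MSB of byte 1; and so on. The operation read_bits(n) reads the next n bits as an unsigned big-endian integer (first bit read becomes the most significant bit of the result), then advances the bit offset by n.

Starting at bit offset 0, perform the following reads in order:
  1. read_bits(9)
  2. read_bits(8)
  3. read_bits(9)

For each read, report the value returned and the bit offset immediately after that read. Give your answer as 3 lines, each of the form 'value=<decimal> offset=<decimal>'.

Read 1: bits[0:9] width=9 -> value=329 (bin 101001001); offset now 9 = byte 1 bit 1; 23 bits remain
Read 2: bits[9:17] width=8 -> value=131 (bin 10000011); offset now 17 = byte 2 bit 1; 15 bits remain
Read 3: bits[17:26] width=9 -> value=165 (bin 010100101); offset now 26 = byte 3 bit 2; 6 bits remain

Answer: value=329 offset=9
value=131 offset=17
value=165 offset=26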